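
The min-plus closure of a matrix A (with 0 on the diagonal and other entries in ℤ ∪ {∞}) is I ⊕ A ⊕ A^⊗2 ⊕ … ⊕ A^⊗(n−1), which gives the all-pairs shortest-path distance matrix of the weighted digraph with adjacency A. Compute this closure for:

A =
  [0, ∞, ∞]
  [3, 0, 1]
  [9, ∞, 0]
Closure =
  [0, ∞, ∞]
  [3, 0, 1]
  [9, ∞, 0]

This is the Floyd-Warshall all-pairs shortest-path computation. For each intermediate vertex k = 0, 1, …, 2, update dist[i][j] ← min(dist[i][j], dist[i][k] + dist[k][j]). The final matrix gives, for each (i, j), the minimum total weight of any directed path from i to j (possibly empty when i = j).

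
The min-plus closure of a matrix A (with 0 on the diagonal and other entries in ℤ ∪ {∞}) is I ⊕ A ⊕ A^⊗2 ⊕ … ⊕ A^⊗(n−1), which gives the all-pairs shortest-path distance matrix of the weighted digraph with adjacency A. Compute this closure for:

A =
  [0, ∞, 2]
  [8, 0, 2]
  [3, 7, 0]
Closure =
  [0, 9, 2]
  [5, 0, 2]
  [3, 7, 0]

This is the Floyd-Warshall all-pairs shortest-path computation. For each intermediate vertex k = 0, 1, …, 2, update dist[i][j] ← min(dist[i][j], dist[i][k] + dist[k][j]). The final matrix gives, for each (i, j), the minimum total weight of any directed path from i to j (possibly empty when i = j).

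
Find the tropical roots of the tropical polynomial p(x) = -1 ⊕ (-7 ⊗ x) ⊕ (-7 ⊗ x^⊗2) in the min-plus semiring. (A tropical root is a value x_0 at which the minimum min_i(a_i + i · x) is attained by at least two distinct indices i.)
Roots: {0, 6}

Each tropical root is a break point of the lower envelope of the lines y = a_i + i · x (there are 3 lines, with slopes 0, 1, ..., 2). Only the lines that attain the minimum somewhere contribute to roots; other lines are dominated. Here the surviving (envelope) indices are i = 2, i = 1, i = 0.
Intersections between consecutive envelope lines give the roots: for adjacent envelope indices i < j the intersection is x = (a_i − a_j) / (j − i). Reading off the sorted break points: {0, 6}.
Verification: at each break x_0, at least two indices attain the minimum of min_i(a_i + i · x_0).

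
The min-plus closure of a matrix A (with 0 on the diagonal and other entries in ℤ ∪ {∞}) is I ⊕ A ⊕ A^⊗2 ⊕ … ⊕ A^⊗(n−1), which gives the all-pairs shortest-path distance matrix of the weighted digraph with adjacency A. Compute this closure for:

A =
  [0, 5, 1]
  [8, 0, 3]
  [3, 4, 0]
Closure =
  [0, 5, 1]
  [6, 0, 3]
  [3, 4, 0]

This is the Floyd-Warshall all-pairs shortest-path computation. For each intermediate vertex k = 0, 1, …, 2, update dist[i][j] ← min(dist[i][j], dist[i][k] + dist[k][j]). The final matrix gives, for each (i, j), the minimum total weight of any directed path from i to j (possibly empty when i = j).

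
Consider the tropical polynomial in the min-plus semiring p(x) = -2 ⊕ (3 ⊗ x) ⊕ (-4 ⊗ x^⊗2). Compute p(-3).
p(-3) = -10

A tropical monomial a ⊗ x^⊗i evaluates to a + i · x. Evaluating each term at x = -3:
  Term 0 contributes -2 + 0 · -3 = -2
  Term 1 contributes 3 + 1 · -3 = 0
  Term 2 contributes -4 + 2 · -3 = -10
p(-3) = ⊕ of these = min[-2, 0, -10] = -10.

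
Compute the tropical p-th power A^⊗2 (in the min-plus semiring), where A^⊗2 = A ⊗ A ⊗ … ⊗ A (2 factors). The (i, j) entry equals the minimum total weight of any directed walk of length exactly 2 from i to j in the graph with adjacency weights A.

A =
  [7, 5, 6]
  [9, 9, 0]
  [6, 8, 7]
A^⊗2 =
  [12, 12, 5]
  [6, 8, 7]
  [13, 11, 8]

Each entry (A^⊗2)_ij equals the minimum over all length-2 walks i = v_0 → v_1 → … → v_2 = j of Σ_t A[v_t][v_{t+1}]. For example, for (i, j) = (0, 2) we minimise over 3 possible intermediate vertex sequences; the minimum is 5, attained along the walk 0 → 1 → 2.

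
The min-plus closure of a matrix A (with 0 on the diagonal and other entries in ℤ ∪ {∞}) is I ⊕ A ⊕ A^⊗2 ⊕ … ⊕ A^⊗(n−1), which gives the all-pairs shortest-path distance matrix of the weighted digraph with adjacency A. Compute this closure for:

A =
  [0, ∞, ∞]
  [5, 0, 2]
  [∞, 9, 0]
Closure =
  [0, ∞, ∞]
  [5, 0, 2]
  [14, 9, 0]

This is the Floyd-Warshall all-pairs shortest-path computation. For each intermediate vertex k = 0, 1, …, 2, update dist[i][j] ← min(dist[i][j], dist[i][k] + dist[k][j]). The final matrix gives, for each (i, j), the minimum total weight of any directed path from i to j (possibly empty when i = j).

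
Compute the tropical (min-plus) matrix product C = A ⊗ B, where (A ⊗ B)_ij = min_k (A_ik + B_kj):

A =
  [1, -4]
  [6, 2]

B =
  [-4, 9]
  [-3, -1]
A ⊗ B =
  [-7, -5]
  [-1, 1]

Apply the min-plus product entry-by-entry:
  C[0][0] = min over k of (A[0][0] + B[0][0] = 1 + -4 = -3, A[0][1] + B[1][0] = -4 + -3 = -7) = -7 (attained at k = 1)
  C[0][1] = min over k of (A[0][0] + B[0][1] = 1 + 9 = 10, A[0][1] + B[1][1] = -4 + -1 = -5) = -5 (attained at k = 1)
  C[1][0] = min over k of (A[1][0] + B[0][0] = 6 + -4 = 2, A[1][1] + B[1][0] = 2 + -3 = -1) = -1 (attained at k = 1)
  C[1][1] = min over k of (A[1][0] + B[0][1] = 6 + 9 = 15, A[1][1] + B[1][1] = 2 + -1 = 1) = 1 (attained at k = 1)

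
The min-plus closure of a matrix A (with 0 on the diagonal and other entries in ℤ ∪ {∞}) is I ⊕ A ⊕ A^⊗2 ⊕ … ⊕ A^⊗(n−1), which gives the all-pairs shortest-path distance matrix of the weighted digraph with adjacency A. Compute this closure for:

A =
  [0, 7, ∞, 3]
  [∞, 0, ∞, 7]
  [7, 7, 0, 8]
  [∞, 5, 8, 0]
Closure =
  [0, 7, 11, 3]
  [22, 0, 15, 7]
  [7, 7, 0, 8]
  [15, 5, 8, 0]

This is the Floyd-Warshall all-pairs shortest-path computation. For each intermediate vertex k = 0, 1, …, 3, update dist[i][j] ← min(dist[i][j], dist[i][k] + dist[k][j]). The final matrix gives, for each (i, j), the minimum total weight of any directed path from i to j (possibly empty when i = j).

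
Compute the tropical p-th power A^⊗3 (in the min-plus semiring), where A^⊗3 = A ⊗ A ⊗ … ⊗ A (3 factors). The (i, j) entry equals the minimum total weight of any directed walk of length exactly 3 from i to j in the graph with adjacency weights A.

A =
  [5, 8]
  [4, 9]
A^⊗3 =
  [15, 18]
  [14, 17]

Each entry (A^⊗3)_ij equals the minimum over all length-3 walks i = v_0 → v_1 → … → v_3 = j of Σ_t A[v_t][v_{t+1}]. For example, for (i, j) = (0, 1) we minimise over 4 possible intermediate vertex sequences; the minimum is 18, attained along the walk 0 → 0 → 0 → 1.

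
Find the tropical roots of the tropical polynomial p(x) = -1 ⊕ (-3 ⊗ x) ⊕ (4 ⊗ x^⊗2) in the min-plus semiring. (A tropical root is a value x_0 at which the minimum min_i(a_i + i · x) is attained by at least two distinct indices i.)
Roots: {-7, 2}

Each tropical root is a break point of the lower envelope of the lines y = a_i + i · x (there are 3 lines, with slopes 0, 1, ..., 2). Only the lines that attain the minimum somewhere contribute to roots; other lines are dominated. Here the surviving (envelope) indices are i = 2, i = 1, i = 0.
Intersections between consecutive envelope lines give the roots: for adjacent envelope indices i < j the intersection is x = (a_i − a_j) / (j − i). Reading off the sorted break points: {-7, 2}.
Verification: at each break x_0, at least two indices attain the minimum of min_i(a_i + i · x_0).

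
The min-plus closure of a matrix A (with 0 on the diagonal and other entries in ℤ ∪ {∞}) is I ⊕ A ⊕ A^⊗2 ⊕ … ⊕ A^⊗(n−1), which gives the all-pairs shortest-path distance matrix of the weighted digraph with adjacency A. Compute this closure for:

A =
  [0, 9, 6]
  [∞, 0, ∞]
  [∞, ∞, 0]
Closure =
  [0, 9, 6]
  [∞, 0, ∞]
  [∞, ∞, 0]

This is the Floyd-Warshall all-pairs shortest-path computation. For each intermediate vertex k = 0, 1, …, 2, update dist[i][j] ← min(dist[i][j], dist[i][k] + dist[k][j]). The final matrix gives, for each (i, j), the minimum total weight of any directed path from i to j (possibly empty when i = j).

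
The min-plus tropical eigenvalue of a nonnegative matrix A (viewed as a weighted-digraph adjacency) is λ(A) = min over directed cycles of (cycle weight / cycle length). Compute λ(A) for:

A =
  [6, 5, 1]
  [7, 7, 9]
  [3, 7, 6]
λ(A) = 2

Enumerate directed cycles and compute their means (weight / length). Sample:
  cycle 0 → 0: weight = 6, length = 1, mean = 6/1 ≈ 6.000
  cycle 1 → 1: weight = 7, length = 1, mean = 7/1 ≈ 7.000
  cycle 2 → 2: weight = 6, length = 1, mean = 6/1 ≈ 6.000
  cycle 0 → 1 → 0: weight = 12, length = 2, mean = 12/2 ≈ 6.000
  cycle 0 → 2 → 0: weight = 4, length = 2, mean = 4/2 ≈ 2.000
  cycle 1 → 0 → 1: weight = 12, length = 2, mean = 12/2 ≈ 6.000
Minimum mean = 2.000, attained e.g. along the cycle 0 → 2 → 0 with weight 4 and length 2. So λ(A) = 4/2 = 2.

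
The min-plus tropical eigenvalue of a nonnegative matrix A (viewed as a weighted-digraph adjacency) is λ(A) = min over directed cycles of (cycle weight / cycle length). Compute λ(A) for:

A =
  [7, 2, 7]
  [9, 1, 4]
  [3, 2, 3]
λ(A) = 1

Enumerate directed cycles and compute their means (weight / length). Sample:
  cycle 0 → 0: weight = 7, length = 1, mean = 7/1 ≈ 7.000
  cycle 1 → 1: weight = 1, length = 1, mean = 1/1 ≈ 1.000
  cycle 2 → 2: weight = 3, length = 1, mean = 3/1 ≈ 3.000
  cycle 0 → 1 → 0: weight = 11, length = 2, mean = 11/2 ≈ 5.500
  cycle 0 → 2 → 0: weight = 10, length = 2, mean = 10/2 ≈ 5.000
  cycle 1 → 0 → 1: weight = 11, length = 2, mean = 11/2 ≈ 5.500
Minimum mean = 1.000, attained e.g. along the cycle 1 → 1 with weight 1 and length 1. So λ(A) = 1/1 = 1.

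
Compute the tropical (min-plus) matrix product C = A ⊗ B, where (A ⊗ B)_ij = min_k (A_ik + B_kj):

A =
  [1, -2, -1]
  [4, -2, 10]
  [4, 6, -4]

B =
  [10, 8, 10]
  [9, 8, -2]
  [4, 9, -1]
A ⊗ B =
  [3, 6, -4]
  [7, 6, -4]
  [0, 5, -5]

Apply the min-plus product entry-by-entry:
  C[0][0] = min over k of (A[0][0] + B[0][0] = 1 + 10 = 11, A[0][1] + B[1][0] = -2 + 9 = 7, A[0][2] + B[2][0] = -1 + 4 = 3) = 3 (attained at k = 2)
  C[0][1] = min over k of (A[0][0] + B[0][1] = 1 + 8 = 9, A[0][1] + B[1][1] = -2 + 8 = 6, A[0][2] + B[2][1] = -1 + 9 = 8) = 6 (attained at k = 1)
  C[0][2] = min over k of (A[0][0] + B[0][2] = 1 + 10 = 11, A[0][1] + B[1][2] = -2 + -2 = -4, A[0][2] + B[2][2] = -1 + -1 = -2) = -4 (attained at k = 1)
  C[1][0] = min over k of (A[1][0] + B[0][0] = 4 + 10 = 14, A[1][1] + B[1][0] = -2 + 9 = 7, A[1][2] + B[2][0] = 10 + 4 = 14) = 7 (attained at k = 1)
  C[1][1] = min over k of (A[1][0] + B[0][1] = 4 + 8 = 12, A[1][1] + B[1][1] = -2 + 8 = 6, A[1][2] + B[2][1] = 10 + 9 = 19) = 6 (attained at k = 1)
  C[1][2] = min over k of (A[1][0] + B[0][2] = 4 + 10 = 14, A[1][1] + B[1][2] = -2 + -2 = -4, A[1][2] + B[2][2] = 10 + -1 = 9) = -4 (attained at k = 1)
  C[2][0] = min over k of (A[2][0] + B[0][0] = 4 + 10 = 14, A[2][1] + B[1][0] = 6 + 9 = 15, A[2][2] + B[2][0] = -4 + 4 = 0) = 0 (attained at k = 2)
  C[2][1] = min over k of (A[2][0] + B[0][1] = 4 + 8 = 12, A[2][1] + B[1][1] = 6 + 8 = 14, A[2][2] + B[2][1] = -4 + 9 = 5) = 5 (attained at k = 2)
  C[2][2] = min over k of (A[2][0] + B[0][2] = 4 + 10 = 14, A[2][1] + B[1][2] = 6 + -2 = 4, A[2][2] + B[2][2] = -4 + -1 = -5) = -5 (attained at k = 2)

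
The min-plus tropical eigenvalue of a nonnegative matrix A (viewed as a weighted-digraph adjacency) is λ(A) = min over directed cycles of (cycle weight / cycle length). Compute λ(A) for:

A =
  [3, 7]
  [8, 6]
λ(A) = 3

Enumerate directed cycles and compute their means (weight / length). Sample:
  cycle 0 → 0: weight = 3, length = 1, mean = 3/1 ≈ 3.000
  cycle 1 → 1: weight = 6, length = 1, mean = 6/1 ≈ 6.000
  cycle 0 → 1 → 0: weight = 15, length = 2, mean = 15/2 ≈ 7.500
  cycle 1 → 0 → 1: weight = 15, length = 2, mean = 15/2 ≈ 7.500
Minimum mean = 3.000, attained e.g. along the cycle 0 → 0 with weight 3 and length 1. So λ(A) = 3/1 = 3.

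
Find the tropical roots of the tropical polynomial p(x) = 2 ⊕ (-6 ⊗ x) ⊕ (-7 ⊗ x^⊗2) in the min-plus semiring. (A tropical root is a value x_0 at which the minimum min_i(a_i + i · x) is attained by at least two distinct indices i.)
Roots: {1, 8}

Each tropical root is a break point of the lower envelope of the lines y = a_i + i · x (there are 3 lines, with slopes 0, 1, ..., 2). Only the lines that attain the minimum somewhere contribute to roots; other lines are dominated. Here the surviving (envelope) indices are i = 2, i = 1, i = 0.
Intersections between consecutive envelope lines give the roots: for adjacent envelope indices i < j the intersection is x = (a_i − a_j) / (j − i). Reading off the sorted break points: {1, 8}.
Verification: at each break x_0, at least two indices attain the minimum of min_i(a_i + i · x_0).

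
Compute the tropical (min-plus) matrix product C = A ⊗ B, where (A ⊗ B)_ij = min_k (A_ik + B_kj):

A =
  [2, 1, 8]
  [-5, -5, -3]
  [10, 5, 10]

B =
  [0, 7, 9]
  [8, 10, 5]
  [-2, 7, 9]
A ⊗ B =
  [2, 9, 6]
  [-5, 2, 0]
  [8, 15, 10]

Apply the min-plus product entry-by-entry:
  C[0][0] = min over k of (A[0][0] + B[0][0] = 2 + 0 = 2, A[0][1] + B[1][0] = 1 + 8 = 9, A[0][2] + B[2][0] = 8 + -2 = 6) = 2 (attained at k = 0)
  C[0][1] = min over k of (A[0][0] + B[0][1] = 2 + 7 = 9, A[0][1] + B[1][1] = 1 + 10 = 11, A[0][2] + B[2][1] = 8 + 7 = 15) = 9 (attained at k = 0)
  C[0][2] = min over k of (A[0][0] + B[0][2] = 2 + 9 = 11, A[0][1] + B[1][2] = 1 + 5 = 6, A[0][2] + B[2][2] = 8 + 9 = 17) = 6 (attained at k = 1)
  C[1][0] = min over k of (A[1][0] + B[0][0] = -5 + 0 = -5, A[1][1] + B[1][0] = -5 + 8 = 3, A[1][2] + B[2][0] = -3 + -2 = -5) = -5 (attained at k = 0)
  C[1][1] = min over k of (A[1][0] + B[0][1] = -5 + 7 = 2, A[1][1] + B[1][1] = -5 + 10 = 5, A[1][2] + B[2][1] = -3 + 7 = 4) = 2 (attained at k = 0)
  C[1][2] = min over k of (A[1][0] + B[0][2] = -5 + 9 = 4, A[1][1] + B[1][2] = -5 + 5 = 0, A[1][2] + B[2][2] = -3 + 9 = 6) = 0 (attained at k = 1)
  C[2][0] = min over k of (A[2][0] + B[0][0] = 10 + 0 = 10, A[2][1] + B[1][0] = 5 + 8 = 13, A[2][2] + B[2][0] = 10 + -2 = 8) = 8 (attained at k = 2)
  C[2][1] = min over k of (A[2][0] + B[0][1] = 10 + 7 = 17, A[2][1] + B[1][1] = 5 + 10 = 15, A[2][2] + B[2][1] = 10 + 7 = 17) = 15 (attained at k = 1)
  C[2][2] = min over k of (A[2][0] + B[0][2] = 10 + 9 = 19, A[2][1] + B[1][2] = 5 + 5 = 10, A[2][2] + B[2][2] = 10 + 9 = 19) = 10 (attained at k = 1)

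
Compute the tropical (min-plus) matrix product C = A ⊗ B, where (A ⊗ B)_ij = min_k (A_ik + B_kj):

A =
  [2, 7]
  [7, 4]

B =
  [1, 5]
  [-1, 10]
A ⊗ B =
  [3, 7]
  [3, 12]

Apply the min-plus product entry-by-entry:
  C[0][0] = min over k of (A[0][0] + B[0][0] = 2 + 1 = 3, A[0][1] + B[1][0] = 7 + -1 = 6) = 3 (attained at k = 0)
  C[0][1] = min over k of (A[0][0] + B[0][1] = 2 + 5 = 7, A[0][1] + B[1][1] = 7 + 10 = 17) = 7 (attained at k = 0)
  C[1][0] = min over k of (A[1][0] + B[0][0] = 7 + 1 = 8, A[1][1] + B[1][0] = 4 + -1 = 3) = 3 (attained at k = 1)
  C[1][1] = min over k of (A[1][0] + B[0][1] = 7 + 5 = 12, A[1][1] + B[1][1] = 4 + 10 = 14) = 12 (attained at k = 0)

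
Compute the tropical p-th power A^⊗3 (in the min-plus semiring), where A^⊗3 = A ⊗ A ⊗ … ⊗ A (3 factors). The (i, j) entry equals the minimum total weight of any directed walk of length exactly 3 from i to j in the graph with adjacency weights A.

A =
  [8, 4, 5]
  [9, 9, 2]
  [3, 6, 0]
A^⊗3 =
  [8, 11, 5]
  [5, 8, 2]
  [3, 6, 0]

Each entry (A^⊗3)_ij equals the minimum over all length-3 walks i = v_0 → v_1 → … → v_3 = j of Σ_t A[v_t][v_{t+1}]. For example, for (i, j) = (0, 2) we minimise over 9 possible intermediate vertex sequences; the minimum is 5, attained along the walk 0 → 2 → 2 → 2.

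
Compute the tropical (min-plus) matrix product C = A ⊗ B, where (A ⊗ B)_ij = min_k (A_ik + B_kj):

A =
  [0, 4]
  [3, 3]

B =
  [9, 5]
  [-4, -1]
A ⊗ B =
  [0, 3]
  [-1, 2]

Apply the min-plus product entry-by-entry:
  C[0][0] = min over k of (A[0][0] + B[0][0] = 0 + 9 = 9, A[0][1] + B[1][0] = 4 + -4 = 0) = 0 (attained at k = 1)
  C[0][1] = min over k of (A[0][0] + B[0][1] = 0 + 5 = 5, A[0][1] + B[1][1] = 4 + -1 = 3) = 3 (attained at k = 1)
  C[1][0] = min over k of (A[1][0] + B[0][0] = 3 + 9 = 12, A[1][1] + B[1][0] = 3 + -4 = -1) = -1 (attained at k = 1)
  C[1][1] = min over k of (A[1][0] + B[0][1] = 3 + 5 = 8, A[1][1] + B[1][1] = 3 + -1 = 2) = 2 (attained at k = 1)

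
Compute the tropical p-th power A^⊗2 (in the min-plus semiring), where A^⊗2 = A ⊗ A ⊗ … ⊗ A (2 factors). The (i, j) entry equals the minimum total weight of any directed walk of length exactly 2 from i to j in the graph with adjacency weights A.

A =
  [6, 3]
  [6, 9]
A^⊗2 =
  [9, 9]
  [12, 9]

Each entry (A^⊗2)_ij equals the minimum over all length-2 walks i = v_0 → v_1 → … → v_2 = j of Σ_t A[v_t][v_{t+1}]. For example, for (i, j) = (0, 1) we minimise over 2 possible intermediate vertex sequences; the minimum is 9, attained along the walk 0 → 0 → 1.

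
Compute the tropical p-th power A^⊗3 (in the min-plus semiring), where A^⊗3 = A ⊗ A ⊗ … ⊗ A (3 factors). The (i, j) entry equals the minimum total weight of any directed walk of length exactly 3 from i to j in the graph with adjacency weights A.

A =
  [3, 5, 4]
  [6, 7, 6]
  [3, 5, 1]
A^⊗3 =
  [8, 10, 6]
  [10, 12, 8]
  [5, 7, 3]

Each entry (A^⊗3)_ij equals the minimum over all length-3 walks i = v_0 → v_1 → … → v_3 = j of Σ_t A[v_t][v_{t+1}]. For example, for (i, j) = (0, 2) we minimise over 9 possible intermediate vertex sequences; the minimum is 6, attained along the walk 0 → 2 → 2 → 2.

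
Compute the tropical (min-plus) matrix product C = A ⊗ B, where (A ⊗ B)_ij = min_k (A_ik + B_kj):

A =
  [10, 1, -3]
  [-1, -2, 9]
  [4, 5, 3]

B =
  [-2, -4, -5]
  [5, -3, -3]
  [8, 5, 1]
A ⊗ B =
  [5, -2, -2]
  [-3, -5, -6]
  [2, 0, -1]

Apply the min-plus product entry-by-entry:
  C[0][0] = min over k of (A[0][0] + B[0][0] = 10 + -2 = 8, A[0][1] + B[1][0] = 1 + 5 = 6, A[0][2] + B[2][0] = -3 + 8 = 5) = 5 (attained at k = 2)
  C[0][1] = min over k of (A[0][0] + B[0][1] = 10 + -4 = 6, A[0][1] + B[1][1] = 1 + -3 = -2, A[0][2] + B[2][1] = -3 + 5 = 2) = -2 (attained at k = 1)
  C[0][2] = min over k of (A[0][0] + B[0][2] = 10 + -5 = 5, A[0][1] + B[1][2] = 1 + -3 = -2, A[0][2] + B[2][2] = -3 + 1 = -2) = -2 (attained at k = 1)
  C[1][0] = min over k of (A[1][0] + B[0][0] = -1 + -2 = -3, A[1][1] + B[1][0] = -2 + 5 = 3, A[1][2] + B[2][0] = 9 + 8 = 17) = -3 (attained at k = 0)
  C[1][1] = min over k of (A[1][0] + B[0][1] = -1 + -4 = -5, A[1][1] + B[1][1] = -2 + -3 = -5, A[1][2] + B[2][1] = 9 + 5 = 14) = -5 (attained at k = 0)
  C[1][2] = min over k of (A[1][0] + B[0][2] = -1 + -5 = -6, A[1][1] + B[1][2] = -2 + -3 = -5, A[1][2] + B[2][2] = 9 + 1 = 10) = -6 (attained at k = 0)
  C[2][0] = min over k of (A[2][0] + B[0][0] = 4 + -2 = 2, A[2][1] + B[1][0] = 5 + 5 = 10, A[2][2] + B[2][0] = 3 + 8 = 11) = 2 (attained at k = 0)
  C[2][1] = min over k of (A[2][0] + B[0][1] = 4 + -4 = 0, A[2][1] + B[1][1] = 5 + -3 = 2, A[2][2] + B[2][1] = 3 + 5 = 8) = 0 (attained at k = 0)
  C[2][2] = min over k of (A[2][0] + B[0][2] = 4 + -5 = -1, A[2][1] + B[1][2] = 5 + -3 = 2, A[2][2] + B[2][2] = 3 + 1 = 4) = -1 (attained at k = 0)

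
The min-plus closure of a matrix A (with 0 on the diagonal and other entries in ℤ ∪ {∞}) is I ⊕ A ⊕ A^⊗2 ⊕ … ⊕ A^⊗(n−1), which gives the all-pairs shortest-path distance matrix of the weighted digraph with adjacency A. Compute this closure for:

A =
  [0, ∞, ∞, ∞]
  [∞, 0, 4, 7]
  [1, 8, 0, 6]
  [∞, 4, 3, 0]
Closure =
  [0, ∞, ∞, ∞]
  [5, 0, 4, 7]
  [1, 8, 0, 6]
  [4, 4, 3, 0]

This is the Floyd-Warshall all-pairs shortest-path computation. For each intermediate vertex k = 0, 1, …, 3, update dist[i][j] ← min(dist[i][j], dist[i][k] + dist[k][j]). The final matrix gives, for each (i, j), the minimum total weight of any directed path from i to j (possibly empty when i = j).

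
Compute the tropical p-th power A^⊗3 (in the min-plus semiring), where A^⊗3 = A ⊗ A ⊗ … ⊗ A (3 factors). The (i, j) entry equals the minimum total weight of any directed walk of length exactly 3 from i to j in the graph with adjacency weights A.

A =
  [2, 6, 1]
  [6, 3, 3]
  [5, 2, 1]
A^⊗3 =
  [6, 4, 3]
  [9, 6, 5]
  [7, 4, 3]

Each entry (A^⊗3)_ij equals the minimum over all length-3 walks i = v_0 → v_1 → … → v_3 = j of Σ_t A[v_t][v_{t+1}]. For example, for (i, j) = (0, 2) we minimise over 9 possible intermediate vertex sequences; the minimum is 3, attained along the walk 0 → 2 → 2 → 2.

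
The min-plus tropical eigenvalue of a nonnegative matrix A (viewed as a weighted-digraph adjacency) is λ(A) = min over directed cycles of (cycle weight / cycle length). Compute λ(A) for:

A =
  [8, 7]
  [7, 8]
λ(A) = 7

Enumerate directed cycles and compute their means (weight / length). Sample:
  cycle 0 → 0: weight = 8, length = 1, mean = 8/1 ≈ 8.000
  cycle 1 → 1: weight = 8, length = 1, mean = 8/1 ≈ 8.000
  cycle 0 → 1 → 0: weight = 14, length = 2, mean = 14/2 ≈ 7.000
  cycle 1 → 0 → 1: weight = 14, length = 2, mean = 14/2 ≈ 7.000
Minimum mean = 7.000, attained e.g. along the cycle 0 → 1 → 0 with weight 14 and length 2. So λ(A) = 14/2 = 7.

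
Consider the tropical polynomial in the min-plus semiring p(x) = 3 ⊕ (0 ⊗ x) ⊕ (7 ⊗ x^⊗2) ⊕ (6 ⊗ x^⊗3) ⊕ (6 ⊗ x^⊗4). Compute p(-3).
p(-3) = -6

A tropical monomial a ⊗ x^⊗i evaluates to a + i · x. Evaluating each term at x = -3:
  Term 0 contributes 3 + 0 · -3 = 3
  Term 1 contributes 0 + 1 · -3 = -3
  Term 2 contributes 7 + 2 · -3 = 1
  Term 3 contributes 6 + 3 · -3 = -3
  Term 4 contributes 6 + 4 · -3 = -6
p(-3) = ⊕ of these = min[3, -3, 1, -3, -6] = -6.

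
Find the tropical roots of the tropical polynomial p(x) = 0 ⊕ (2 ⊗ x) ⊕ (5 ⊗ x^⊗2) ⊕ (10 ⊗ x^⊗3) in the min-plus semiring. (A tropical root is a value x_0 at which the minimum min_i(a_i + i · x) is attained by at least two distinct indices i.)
Roots: {-5, -3, -2}

Each tropical root is a break point of the lower envelope of the lines y = a_i + i · x (there are 4 lines, with slopes 0, 1, ..., 3). Only the lines that attain the minimum somewhere contribute to roots; other lines are dominated. Here the surviving (envelope) indices are i = 3, i = 2, i = 1, i = 0.
Intersections between consecutive envelope lines give the roots: for adjacent envelope indices i < j the intersection is x = (a_i − a_j) / (j − i). Reading off the sorted break points: {-5, -3, -2}.
Verification: at each break x_0, at least two indices attain the minimum of min_i(a_i + i · x_0).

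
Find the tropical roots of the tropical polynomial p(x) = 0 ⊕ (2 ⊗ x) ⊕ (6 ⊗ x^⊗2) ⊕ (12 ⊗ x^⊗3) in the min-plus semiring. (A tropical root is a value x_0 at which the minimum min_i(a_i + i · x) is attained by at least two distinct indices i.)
Roots: {-6, -4, -2}

Each tropical root is a break point of the lower envelope of the lines y = a_i + i · x (there are 4 lines, with slopes 0, 1, ..., 3). Only the lines that attain the minimum somewhere contribute to roots; other lines are dominated. Here the surviving (envelope) indices are i = 3, i = 2, i = 1, i = 0.
Intersections between consecutive envelope lines give the roots: for adjacent envelope indices i < j the intersection is x = (a_i − a_j) / (j − i). Reading off the sorted break points: {-6, -4, -2}.
Verification: at each break x_0, at least two indices attain the minimum of min_i(a_i + i · x_0).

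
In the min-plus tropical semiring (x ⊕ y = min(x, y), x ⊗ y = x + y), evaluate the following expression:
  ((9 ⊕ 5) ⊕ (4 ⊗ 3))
((9 ⊕ 5) ⊕ (4 ⊗ 3)) = 5

Expand innermost to outermost. Recall ⊕ takes the minimum of its arguments and ⊗ takes their sum. Working out the expression ((9 ⊕ 5) ⊕ (4 ⊗ 3)) gives 5.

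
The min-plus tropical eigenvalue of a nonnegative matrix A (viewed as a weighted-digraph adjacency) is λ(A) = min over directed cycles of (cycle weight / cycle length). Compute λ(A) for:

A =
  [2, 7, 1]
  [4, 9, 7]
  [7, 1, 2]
λ(A) = 2

Enumerate directed cycles and compute their means (weight / length). Sample:
  cycle 0 → 0: weight = 2, length = 1, mean = 2/1 ≈ 2.000
  cycle 1 → 1: weight = 9, length = 1, mean = 9/1 ≈ 9.000
  cycle 2 → 2: weight = 2, length = 1, mean = 2/1 ≈ 2.000
  cycle 0 → 1 → 0: weight = 11, length = 2, mean = 11/2 ≈ 5.500
  cycle 0 → 2 → 0: weight = 8, length = 2, mean = 8/2 ≈ 4.000
  cycle 1 → 0 → 1: weight = 11, length = 2, mean = 11/2 ≈ 5.500
Minimum mean = 2.000, attained e.g. along the cycle 0 → 0 with weight 2 and length 1. So λ(A) = 2/1 = 2.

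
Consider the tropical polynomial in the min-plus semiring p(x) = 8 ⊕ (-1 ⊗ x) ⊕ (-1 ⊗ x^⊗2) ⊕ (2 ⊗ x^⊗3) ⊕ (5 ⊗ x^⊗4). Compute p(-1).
p(-1) = -3

A tropical monomial a ⊗ x^⊗i evaluates to a + i · x. Evaluating each term at x = -1:
  Term 0 contributes 8 + 0 · -1 = 8
  Term 1 contributes -1 + 1 · -1 = -2
  Term 2 contributes -1 + 2 · -1 = -3
  Term 3 contributes 2 + 3 · -1 = -1
  Term 4 contributes 5 + 4 · -1 = 1
p(-1) = ⊕ of these = min[8, -2, -3, -1, 1] = -3.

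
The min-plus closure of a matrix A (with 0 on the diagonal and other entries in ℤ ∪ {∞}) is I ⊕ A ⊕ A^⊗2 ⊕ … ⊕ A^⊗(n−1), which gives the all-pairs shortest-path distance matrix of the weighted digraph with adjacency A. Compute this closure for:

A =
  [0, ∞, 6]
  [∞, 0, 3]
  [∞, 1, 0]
Closure =
  [0, 7, 6]
  [∞, 0, 3]
  [∞, 1, 0]

This is the Floyd-Warshall all-pairs shortest-path computation. For each intermediate vertex k = 0, 1, …, 2, update dist[i][j] ← min(dist[i][j], dist[i][k] + dist[k][j]). The final matrix gives, for each (i, j), the minimum total weight of any directed path from i to j (possibly empty when i = j).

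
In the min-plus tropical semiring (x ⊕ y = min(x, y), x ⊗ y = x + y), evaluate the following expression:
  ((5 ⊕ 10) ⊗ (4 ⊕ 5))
((5 ⊕ 10) ⊗ (4 ⊕ 5)) = 9

Expand innermost to outermost. Recall ⊕ takes the minimum of its arguments and ⊗ takes their sum. Working out the expression ((5 ⊕ 10) ⊗ (4 ⊕ 5)) gives 9.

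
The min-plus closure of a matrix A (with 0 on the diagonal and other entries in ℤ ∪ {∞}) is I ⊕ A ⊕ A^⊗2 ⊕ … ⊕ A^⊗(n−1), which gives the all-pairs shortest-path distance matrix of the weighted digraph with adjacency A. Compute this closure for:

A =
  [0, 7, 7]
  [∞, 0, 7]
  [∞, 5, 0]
Closure =
  [0, 7, 7]
  [∞, 0, 7]
  [∞, 5, 0]

This is the Floyd-Warshall all-pairs shortest-path computation. For each intermediate vertex k = 0, 1, …, 2, update dist[i][j] ← min(dist[i][j], dist[i][k] + dist[k][j]). The final matrix gives, for each (i, j), the minimum total weight of any directed path from i to j (possibly empty when i = j).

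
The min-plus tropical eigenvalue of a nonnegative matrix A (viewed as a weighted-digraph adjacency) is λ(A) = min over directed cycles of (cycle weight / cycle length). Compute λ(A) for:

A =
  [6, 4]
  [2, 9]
λ(A) = 3

Enumerate directed cycles and compute their means (weight / length). Sample:
  cycle 0 → 0: weight = 6, length = 1, mean = 6/1 ≈ 6.000
  cycle 1 → 1: weight = 9, length = 1, mean = 9/1 ≈ 9.000
  cycle 0 → 1 → 0: weight = 6, length = 2, mean = 6/2 ≈ 3.000
  cycle 1 → 0 → 1: weight = 6, length = 2, mean = 6/2 ≈ 3.000
Minimum mean = 3.000, attained e.g. along the cycle 0 → 1 → 0 with weight 6 and length 2. So λ(A) = 6/2 = 3.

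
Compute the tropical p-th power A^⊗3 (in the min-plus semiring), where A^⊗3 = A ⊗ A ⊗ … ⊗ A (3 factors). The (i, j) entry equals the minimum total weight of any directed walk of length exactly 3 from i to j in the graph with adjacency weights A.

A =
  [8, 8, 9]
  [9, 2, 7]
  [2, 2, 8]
A^⊗3 =
  [17, 12, 17]
  [11, 6, 11]
  [11, 6, 11]

Each entry (A^⊗3)_ij equals the minimum over all length-3 walks i = v_0 → v_1 → … → v_3 = j of Σ_t A[v_t][v_{t+1}]. For example, for (i, j) = (0, 2) we minimise over 9 possible intermediate vertex sequences; the minimum is 17, attained along the walk 0 → 1 → 1 → 2.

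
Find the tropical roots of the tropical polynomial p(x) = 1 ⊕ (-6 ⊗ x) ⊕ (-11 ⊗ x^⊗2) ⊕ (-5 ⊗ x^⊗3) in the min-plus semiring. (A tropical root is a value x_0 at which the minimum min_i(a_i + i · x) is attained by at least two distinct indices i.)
Roots: {-6, 5, 7}

Each tropical root is a break point of the lower envelope of the lines y = a_i + i · x (there are 4 lines, with slopes 0, 1, ..., 3). Only the lines that attain the minimum somewhere contribute to roots; other lines are dominated. Here the surviving (envelope) indices are i = 3, i = 2, i = 1, i = 0.
Intersections between consecutive envelope lines give the roots: for adjacent envelope indices i < j the intersection is x = (a_i − a_j) / (j − i). Reading off the sorted break points: {-6, 5, 7}.
Verification: at each break x_0, at least two indices attain the minimum of min_i(a_i + i · x_0).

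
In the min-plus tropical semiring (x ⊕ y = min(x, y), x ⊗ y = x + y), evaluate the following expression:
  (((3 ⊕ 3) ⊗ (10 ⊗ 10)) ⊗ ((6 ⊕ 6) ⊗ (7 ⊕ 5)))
(((3 ⊕ 3) ⊗ (10 ⊗ 10)) ⊗ ((6 ⊕ 6) ⊗ (7 ⊕ 5))) = 34

Expand innermost to outermost. Recall ⊕ takes the minimum of its arguments and ⊗ takes their sum. Working out the expression (((3 ⊕ 3) ⊗ (10 ⊗ 10)) ⊗ ((6 ⊕ 6) ⊗ (7 ⊕ 5))) gives 34.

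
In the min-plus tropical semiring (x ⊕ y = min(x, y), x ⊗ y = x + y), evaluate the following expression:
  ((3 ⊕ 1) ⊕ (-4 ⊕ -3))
((3 ⊕ 1) ⊕ (-4 ⊕ -3)) = -4

Expand innermost to outermost. Recall ⊕ takes the minimum of its arguments and ⊗ takes their sum. Working out the expression ((3 ⊕ 1) ⊕ (-4 ⊕ -3)) gives -4.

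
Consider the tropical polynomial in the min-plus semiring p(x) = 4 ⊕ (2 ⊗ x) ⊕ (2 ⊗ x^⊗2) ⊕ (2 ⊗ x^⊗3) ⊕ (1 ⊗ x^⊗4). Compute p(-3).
p(-3) = -11

A tropical monomial a ⊗ x^⊗i evaluates to a + i · x. Evaluating each term at x = -3:
  Term 0 contributes 4 + 0 · -3 = 4
  Term 1 contributes 2 + 1 · -3 = -1
  Term 2 contributes 2 + 2 · -3 = -4
  Term 3 contributes 2 + 3 · -3 = -7
  Term 4 contributes 1 + 4 · -3 = -11
p(-3) = ⊕ of these = min[4, -1, -4, -7, -11] = -11.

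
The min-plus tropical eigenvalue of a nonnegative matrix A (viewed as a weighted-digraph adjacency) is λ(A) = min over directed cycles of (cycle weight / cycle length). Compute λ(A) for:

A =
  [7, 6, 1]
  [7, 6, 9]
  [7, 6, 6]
λ(A) = 4

Enumerate directed cycles and compute their means (weight / length). Sample:
  cycle 0 → 0: weight = 7, length = 1, mean = 7/1 ≈ 7.000
  cycle 1 → 1: weight = 6, length = 1, mean = 6/1 ≈ 6.000
  cycle 2 → 2: weight = 6, length = 1, mean = 6/1 ≈ 6.000
  cycle 0 → 1 → 0: weight = 13, length = 2, mean = 13/2 ≈ 6.500
  cycle 0 → 2 → 0: weight = 8, length = 2, mean = 8/2 ≈ 4.000
  cycle 1 → 0 → 1: weight = 13, length = 2, mean = 13/2 ≈ 6.500
Minimum mean = 4.000, attained e.g. along the cycle 0 → 2 → 0 with weight 8 and length 2. So λ(A) = 8/2 = 4.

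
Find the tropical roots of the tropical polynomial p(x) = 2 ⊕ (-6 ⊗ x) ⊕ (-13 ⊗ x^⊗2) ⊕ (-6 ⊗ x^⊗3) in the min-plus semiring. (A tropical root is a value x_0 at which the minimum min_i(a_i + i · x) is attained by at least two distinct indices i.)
Roots: {-7, 7, 8}

Each tropical root is a break point of the lower envelope of the lines y = a_i + i · x (there are 4 lines, with slopes 0, 1, ..., 3). Only the lines that attain the minimum somewhere contribute to roots; other lines are dominated. Here the surviving (envelope) indices are i = 3, i = 2, i = 1, i = 0.
Intersections between consecutive envelope lines give the roots: for adjacent envelope indices i < j the intersection is x = (a_i − a_j) / (j − i). Reading off the sorted break points: {-7, 7, 8}.
Verification: at each break x_0, at least two indices attain the minimum of min_i(a_i + i · x_0).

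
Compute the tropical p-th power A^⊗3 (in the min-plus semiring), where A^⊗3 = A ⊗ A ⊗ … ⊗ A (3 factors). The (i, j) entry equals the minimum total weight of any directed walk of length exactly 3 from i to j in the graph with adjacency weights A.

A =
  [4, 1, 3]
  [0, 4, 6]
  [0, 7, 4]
A^⊗3 =
  [5, 2, 4]
  [1, 5, 7]
  [1, 5, 7]

Each entry (A^⊗3)_ij equals the minimum over all length-3 walks i = v_0 → v_1 → … → v_3 = j of Σ_t A[v_t][v_{t+1}]. For example, for (i, j) = (0, 2) we minimise over 9 possible intermediate vertex sequences; the minimum is 4, attained along the walk 0 → 1 → 0 → 2.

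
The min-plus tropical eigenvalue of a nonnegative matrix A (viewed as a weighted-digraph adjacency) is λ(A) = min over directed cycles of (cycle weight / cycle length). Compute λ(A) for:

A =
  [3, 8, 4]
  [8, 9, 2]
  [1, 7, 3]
λ(A) = 5/2

Enumerate directed cycles and compute their means (weight / length). Sample:
  cycle 0 → 0: weight = 3, length = 1, mean = 3/1 ≈ 3.000
  cycle 1 → 1: weight = 9, length = 1, mean = 9/1 ≈ 9.000
  cycle 2 → 2: weight = 3, length = 1, mean = 3/1 ≈ 3.000
  cycle 0 → 1 → 0: weight = 16, length = 2, mean = 16/2 ≈ 8.000
  cycle 0 → 2 → 0: weight = 5, length = 2, mean = 5/2 ≈ 2.500
  cycle 1 → 0 → 1: weight = 16, length = 2, mean = 16/2 ≈ 8.000
Minimum mean = 2.500, attained e.g. along the cycle 0 → 2 → 0 with weight 5 and length 2. So λ(A) = 5/2 = 5/2.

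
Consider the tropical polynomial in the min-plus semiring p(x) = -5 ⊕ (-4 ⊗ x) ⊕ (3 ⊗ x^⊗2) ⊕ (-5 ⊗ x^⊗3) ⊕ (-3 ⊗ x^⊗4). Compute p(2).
p(2) = -5

A tropical monomial a ⊗ x^⊗i evaluates to a + i · x. Evaluating each term at x = 2:
  Term 0 contributes -5 + 0 · 2 = -5
  Term 1 contributes -4 + 1 · 2 = -2
  Term 2 contributes 3 + 2 · 2 = 7
  Term 3 contributes -5 + 3 · 2 = 1
  Term 4 contributes -3 + 4 · 2 = 5
p(2) = ⊕ of these = min[-5, -2, 7, 1, 5] = -5.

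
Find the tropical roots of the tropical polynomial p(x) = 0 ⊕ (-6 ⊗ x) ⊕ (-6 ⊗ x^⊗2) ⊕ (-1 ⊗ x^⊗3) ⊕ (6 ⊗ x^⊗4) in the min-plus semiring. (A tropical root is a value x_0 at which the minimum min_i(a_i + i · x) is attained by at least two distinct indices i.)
Roots: {-7, -5, 0, 6}

Each tropical root is a break point of the lower envelope of the lines y = a_i + i · x (there are 5 lines, with slopes 0, 1, ..., 4). Only the lines that attain the minimum somewhere contribute to roots; other lines are dominated. Here the surviving (envelope) indices are i = 4, i = 3, i = 2, i = 1, i = 0.
Intersections between consecutive envelope lines give the roots: for adjacent envelope indices i < j the intersection is x = (a_i − a_j) / (j − i). Reading off the sorted break points: {-7, -5, 0, 6}.
Verification: at each break x_0, at least two indices attain the minimum of min_i(a_i + i · x_0).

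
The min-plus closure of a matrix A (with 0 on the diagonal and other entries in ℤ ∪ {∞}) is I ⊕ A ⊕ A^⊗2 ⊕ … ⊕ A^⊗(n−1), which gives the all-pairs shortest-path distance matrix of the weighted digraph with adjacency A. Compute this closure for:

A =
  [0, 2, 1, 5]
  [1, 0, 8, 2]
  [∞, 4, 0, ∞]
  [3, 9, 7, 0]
Closure =
  [0, 2, 1, 4]
  [1, 0, 2, 2]
  [5, 4, 0, 6]
  [3, 5, 4, 0]

This is the Floyd-Warshall all-pairs shortest-path computation. For each intermediate vertex k = 0, 1, …, 3, update dist[i][j] ← min(dist[i][j], dist[i][k] + dist[k][j]). The final matrix gives, for each (i, j), the minimum total weight of any directed path from i to j (possibly empty when i = j).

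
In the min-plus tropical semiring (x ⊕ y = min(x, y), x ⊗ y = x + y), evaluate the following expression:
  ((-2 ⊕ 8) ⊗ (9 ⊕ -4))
((-2 ⊕ 8) ⊗ (9 ⊕ -4)) = -6

Expand innermost to outermost. Recall ⊕ takes the minimum of its arguments and ⊗ takes their sum. Working out the expression ((-2 ⊕ 8) ⊗ (9 ⊕ -4)) gives -6.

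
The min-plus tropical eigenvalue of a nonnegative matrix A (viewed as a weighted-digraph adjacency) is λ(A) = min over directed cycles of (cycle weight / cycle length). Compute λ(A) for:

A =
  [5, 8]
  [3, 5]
λ(A) = 5

Enumerate directed cycles and compute their means (weight / length). Sample:
  cycle 0 → 0: weight = 5, length = 1, mean = 5/1 ≈ 5.000
  cycle 1 → 1: weight = 5, length = 1, mean = 5/1 ≈ 5.000
  cycle 0 → 1 → 0: weight = 11, length = 2, mean = 11/2 ≈ 5.500
  cycle 1 → 0 → 1: weight = 11, length = 2, mean = 11/2 ≈ 5.500
Minimum mean = 5.000, attained e.g. along the cycle 0 → 0 with weight 5 and length 1. So λ(A) = 5/1 = 5.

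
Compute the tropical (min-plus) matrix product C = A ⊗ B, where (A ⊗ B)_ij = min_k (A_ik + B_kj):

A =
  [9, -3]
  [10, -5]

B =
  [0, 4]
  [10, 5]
A ⊗ B =
  [7, 2]
  [5, 0]

Apply the min-plus product entry-by-entry:
  C[0][0] = min over k of (A[0][0] + B[0][0] = 9 + 0 = 9, A[0][1] + B[1][0] = -3 + 10 = 7) = 7 (attained at k = 1)
  C[0][1] = min over k of (A[0][0] + B[0][1] = 9 + 4 = 13, A[0][1] + B[1][1] = -3 + 5 = 2) = 2 (attained at k = 1)
  C[1][0] = min over k of (A[1][0] + B[0][0] = 10 + 0 = 10, A[1][1] + B[1][0] = -5 + 10 = 5) = 5 (attained at k = 1)
  C[1][1] = min over k of (A[1][0] + B[0][1] = 10 + 4 = 14, A[1][1] + B[1][1] = -5 + 5 = 0) = 0 (attained at k = 1)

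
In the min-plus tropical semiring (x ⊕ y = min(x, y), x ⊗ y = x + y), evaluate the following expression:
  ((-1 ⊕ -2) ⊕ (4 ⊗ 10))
((-1 ⊕ -2) ⊕ (4 ⊗ 10)) = -2

Expand innermost to outermost. Recall ⊕ takes the minimum of its arguments and ⊗ takes their sum. Working out the expression ((-1 ⊕ -2) ⊕ (4 ⊗ 10)) gives -2.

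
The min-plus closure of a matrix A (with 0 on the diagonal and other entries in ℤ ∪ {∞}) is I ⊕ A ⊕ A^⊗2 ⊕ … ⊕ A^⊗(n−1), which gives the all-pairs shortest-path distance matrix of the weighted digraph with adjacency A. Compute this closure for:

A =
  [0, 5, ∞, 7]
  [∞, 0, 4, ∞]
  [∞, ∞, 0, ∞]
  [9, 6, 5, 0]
Closure =
  [0, 5, 9, 7]
  [∞, 0, 4, ∞]
  [∞, ∞, 0, ∞]
  [9, 6, 5, 0]

This is the Floyd-Warshall all-pairs shortest-path computation. For each intermediate vertex k = 0, 1, …, 3, update dist[i][j] ← min(dist[i][j], dist[i][k] + dist[k][j]). The final matrix gives, for each (i, j), the minimum total weight of any directed path from i to j (possibly empty when i = j).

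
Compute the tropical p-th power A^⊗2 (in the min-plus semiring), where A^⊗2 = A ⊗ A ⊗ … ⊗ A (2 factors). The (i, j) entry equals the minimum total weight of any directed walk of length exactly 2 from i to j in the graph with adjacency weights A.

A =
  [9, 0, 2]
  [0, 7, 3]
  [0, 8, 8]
A^⊗2 =
  [0, 7, 3]
  [3, 0, 2]
  [8, 0, 2]

Each entry (A^⊗2)_ij equals the minimum over all length-2 walks i = v_0 → v_1 → … → v_2 = j of Σ_t A[v_t][v_{t+1}]. For example, for (i, j) = (0, 2) we minimise over 3 possible intermediate vertex sequences; the minimum is 3, attained along the walk 0 → 1 → 2.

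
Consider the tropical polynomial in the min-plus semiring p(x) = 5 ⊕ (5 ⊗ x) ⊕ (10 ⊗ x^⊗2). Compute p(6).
p(6) = 5

A tropical monomial a ⊗ x^⊗i evaluates to a + i · x. Evaluating each term at x = 6:
  Term 0 contributes 5 + 0 · 6 = 5
  Term 1 contributes 5 + 1 · 6 = 11
  Term 2 contributes 10 + 2 · 6 = 22
p(6) = ⊕ of these = min[5, 11, 22] = 5.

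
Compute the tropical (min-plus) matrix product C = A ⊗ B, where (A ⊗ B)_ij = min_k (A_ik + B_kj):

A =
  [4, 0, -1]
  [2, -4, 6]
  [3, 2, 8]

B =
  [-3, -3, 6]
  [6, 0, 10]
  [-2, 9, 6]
A ⊗ B =
  [-3, 0, 5]
  [-1, -4, 6]
  [0, 0, 9]

Apply the min-plus product entry-by-entry:
  C[0][0] = min over k of (A[0][0] + B[0][0] = 4 + -3 = 1, A[0][1] + B[1][0] = 0 + 6 = 6, A[0][2] + B[2][0] = -1 + -2 = -3) = -3 (attained at k = 2)
  C[0][1] = min over k of (A[0][0] + B[0][1] = 4 + -3 = 1, A[0][1] + B[1][1] = 0 + 0 = 0, A[0][2] + B[2][1] = -1 + 9 = 8) = 0 (attained at k = 1)
  C[0][2] = min over k of (A[0][0] + B[0][2] = 4 + 6 = 10, A[0][1] + B[1][2] = 0 + 10 = 10, A[0][2] + B[2][2] = -1 + 6 = 5) = 5 (attained at k = 2)
  C[1][0] = min over k of (A[1][0] + B[0][0] = 2 + -3 = -1, A[1][1] + B[1][0] = -4 + 6 = 2, A[1][2] + B[2][0] = 6 + -2 = 4) = -1 (attained at k = 0)
  C[1][1] = min over k of (A[1][0] + B[0][1] = 2 + -3 = -1, A[1][1] + B[1][1] = -4 + 0 = -4, A[1][2] + B[2][1] = 6 + 9 = 15) = -4 (attained at k = 1)
  C[1][2] = min over k of (A[1][0] + B[0][2] = 2 + 6 = 8, A[1][1] + B[1][2] = -4 + 10 = 6, A[1][2] + B[2][2] = 6 + 6 = 12) = 6 (attained at k = 1)
  C[2][0] = min over k of (A[2][0] + B[0][0] = 3 + -3 = 0, A[2][1] + B[1][0] = 2 + 6 = 8, A[2][2] + B[2][0] = 8 + -2 = 6) = 0 (attained at k = 0)
  C[2][1] = min over k of (A[2][0] + B[0][1] = 3 + -3 = 0, A[2][1] + B[1][1] = 2 + 0 = 2, A[2][2] + B[2][1] = 8 + 9 = 17) = 0 (attained at k = 0)
  C[2][2] = min over k of (A[2][0] + B[0][2] = 3 + 6 = 9, A[2][1] + B[1][2] = 2 + 10 = 12, A[2][2] + B[2][2] = 8 + 6 = 14) = 9 (attained at k = 0)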